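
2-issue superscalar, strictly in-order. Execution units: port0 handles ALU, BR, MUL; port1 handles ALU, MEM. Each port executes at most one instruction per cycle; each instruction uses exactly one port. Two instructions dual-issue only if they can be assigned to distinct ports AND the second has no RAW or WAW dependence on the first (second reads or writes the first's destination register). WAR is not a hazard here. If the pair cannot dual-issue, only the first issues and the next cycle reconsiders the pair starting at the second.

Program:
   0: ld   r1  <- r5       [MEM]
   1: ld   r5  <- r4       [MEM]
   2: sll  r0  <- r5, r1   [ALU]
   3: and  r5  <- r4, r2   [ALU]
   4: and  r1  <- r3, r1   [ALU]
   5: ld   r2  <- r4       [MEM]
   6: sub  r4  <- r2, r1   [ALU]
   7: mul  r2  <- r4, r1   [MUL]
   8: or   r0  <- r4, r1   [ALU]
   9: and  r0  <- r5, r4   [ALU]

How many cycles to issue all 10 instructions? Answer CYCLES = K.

  cy0 -> i0 (ld) no-port MEM/MEM
  cy1 -> i1 (ld) RAW r5
  cy2 -> i2+i3 (sll/and) dual
  cy3 -> i4+i5 (and/ld) dual
  cy4 -> i6 (sub) RAW r4
  cy5 -> i7+i8 (mul/or) dual
  cy6 -> i9 (and) tail

CYCLES = 7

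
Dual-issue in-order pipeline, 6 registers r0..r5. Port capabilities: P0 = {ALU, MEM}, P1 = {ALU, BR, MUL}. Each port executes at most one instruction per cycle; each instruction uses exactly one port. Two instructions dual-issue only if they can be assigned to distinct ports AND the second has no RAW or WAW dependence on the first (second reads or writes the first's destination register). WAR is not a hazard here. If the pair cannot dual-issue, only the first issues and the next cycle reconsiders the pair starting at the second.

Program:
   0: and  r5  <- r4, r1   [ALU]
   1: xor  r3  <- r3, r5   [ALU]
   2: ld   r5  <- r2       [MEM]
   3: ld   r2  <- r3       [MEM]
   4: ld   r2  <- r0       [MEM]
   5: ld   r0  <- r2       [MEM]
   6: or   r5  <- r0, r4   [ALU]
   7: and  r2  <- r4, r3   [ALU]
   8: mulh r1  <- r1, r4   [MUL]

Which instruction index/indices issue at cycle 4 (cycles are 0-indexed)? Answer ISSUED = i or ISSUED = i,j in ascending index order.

ISSUED = 5

0. and @i0  | RAW r5
1. xor;ld @i1/i2  | 2-wide
2. ld @i3  | no-port MEM/MEM
3. ld @i4  | no-port MEM/MEM
4. ld @i5  | RAW r0
5. or;and @i6/i7  | 2-wide
6. mulh @i8  | tail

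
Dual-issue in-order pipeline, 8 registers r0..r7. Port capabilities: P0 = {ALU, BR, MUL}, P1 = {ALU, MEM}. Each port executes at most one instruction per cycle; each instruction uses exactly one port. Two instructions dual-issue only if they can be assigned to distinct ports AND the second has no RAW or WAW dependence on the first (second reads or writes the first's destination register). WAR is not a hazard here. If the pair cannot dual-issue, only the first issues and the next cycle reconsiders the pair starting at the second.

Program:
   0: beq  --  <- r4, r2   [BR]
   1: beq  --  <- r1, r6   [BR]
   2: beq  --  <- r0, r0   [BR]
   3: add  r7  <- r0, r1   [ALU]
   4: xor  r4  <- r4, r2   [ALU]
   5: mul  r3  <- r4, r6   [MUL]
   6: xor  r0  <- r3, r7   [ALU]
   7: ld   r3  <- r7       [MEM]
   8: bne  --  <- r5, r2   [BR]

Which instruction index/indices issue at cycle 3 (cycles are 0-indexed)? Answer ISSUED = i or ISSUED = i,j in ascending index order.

  cy0 -> i0 (beq.BR) no-port BR/BR
  cy1 -> i1 (beq.BR) no-port BR/BR
  cy2 -> i2&i3 (beq.BR/add.ALU) pair
  cy3 -> i4 (xor.ALU) RAW r4
  cy4 -> i5 (mul.MUL) RAW r3
  cy5 -> i6&i7 (xor.ALU/ld.MEM) pair
  cy6 -> i8 (bne.BR) tail

ISSUED = 4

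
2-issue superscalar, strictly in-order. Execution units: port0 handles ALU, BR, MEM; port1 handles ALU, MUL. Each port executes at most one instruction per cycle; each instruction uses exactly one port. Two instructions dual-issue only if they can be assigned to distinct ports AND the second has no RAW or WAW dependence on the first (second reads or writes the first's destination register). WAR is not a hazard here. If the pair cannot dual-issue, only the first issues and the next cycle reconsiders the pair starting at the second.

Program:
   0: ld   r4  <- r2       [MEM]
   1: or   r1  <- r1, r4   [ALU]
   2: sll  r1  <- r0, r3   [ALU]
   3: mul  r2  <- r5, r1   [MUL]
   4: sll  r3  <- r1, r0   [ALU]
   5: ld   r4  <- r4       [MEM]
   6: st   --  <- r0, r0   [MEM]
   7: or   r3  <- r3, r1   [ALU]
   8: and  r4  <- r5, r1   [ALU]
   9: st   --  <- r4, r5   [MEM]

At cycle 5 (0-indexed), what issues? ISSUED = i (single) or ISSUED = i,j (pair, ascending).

0. ld @i0  | RAW r4
1. or @i1  | WAW r1
2. sll @i2  | RAW r1
3. mul/sll @i3,i4  | 2-wide
4. ld @i5  | no-port MEM/MEM
5. st/or @i6,i7  | 2-wide
6. and @i8  | RAW r4
7. st @i9  | tail

ISSUED = 6,7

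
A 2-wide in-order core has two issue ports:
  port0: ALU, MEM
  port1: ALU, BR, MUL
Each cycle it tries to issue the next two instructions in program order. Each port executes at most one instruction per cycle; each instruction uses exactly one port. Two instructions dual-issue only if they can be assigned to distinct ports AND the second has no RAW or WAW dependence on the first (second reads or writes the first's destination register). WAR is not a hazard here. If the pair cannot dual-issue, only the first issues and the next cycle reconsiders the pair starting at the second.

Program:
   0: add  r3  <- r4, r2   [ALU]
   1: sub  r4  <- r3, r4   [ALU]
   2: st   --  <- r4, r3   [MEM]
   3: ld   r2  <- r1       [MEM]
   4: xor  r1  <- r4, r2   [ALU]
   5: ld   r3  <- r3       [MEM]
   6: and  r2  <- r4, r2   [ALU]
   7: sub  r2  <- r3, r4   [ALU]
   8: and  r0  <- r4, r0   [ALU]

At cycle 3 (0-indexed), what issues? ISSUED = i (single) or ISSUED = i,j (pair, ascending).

ISSUED = 3

0. add @i0  | RAW r3
1. sub @i1  | RAW r4
2. st @i2  | no-port MEM/MEM
3. ld @i3  | RAW r2
4. xor ld @i4+i5  | pair
5. and @i6  | WAW r2
6. sub and @i7+i8  | pair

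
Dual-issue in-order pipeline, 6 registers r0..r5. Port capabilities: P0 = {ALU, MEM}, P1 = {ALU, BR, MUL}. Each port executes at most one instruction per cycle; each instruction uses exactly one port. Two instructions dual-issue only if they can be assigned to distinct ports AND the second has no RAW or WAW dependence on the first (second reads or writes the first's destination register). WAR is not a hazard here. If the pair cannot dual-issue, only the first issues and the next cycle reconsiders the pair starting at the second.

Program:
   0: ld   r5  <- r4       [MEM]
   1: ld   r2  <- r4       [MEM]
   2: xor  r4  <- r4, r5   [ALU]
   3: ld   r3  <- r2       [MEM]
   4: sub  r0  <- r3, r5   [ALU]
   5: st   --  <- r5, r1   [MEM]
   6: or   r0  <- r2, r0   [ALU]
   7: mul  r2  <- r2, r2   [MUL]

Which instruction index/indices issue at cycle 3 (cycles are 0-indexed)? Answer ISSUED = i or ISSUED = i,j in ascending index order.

ISSUED = 4,5

c0: i0 ld  no-port MEM/MEM
c1: i1+i2 ld xor  dual
c2: i3 ld  RAW r3
c3: i4+i5 sub st  dual
c4: i6+i7 or mul  dual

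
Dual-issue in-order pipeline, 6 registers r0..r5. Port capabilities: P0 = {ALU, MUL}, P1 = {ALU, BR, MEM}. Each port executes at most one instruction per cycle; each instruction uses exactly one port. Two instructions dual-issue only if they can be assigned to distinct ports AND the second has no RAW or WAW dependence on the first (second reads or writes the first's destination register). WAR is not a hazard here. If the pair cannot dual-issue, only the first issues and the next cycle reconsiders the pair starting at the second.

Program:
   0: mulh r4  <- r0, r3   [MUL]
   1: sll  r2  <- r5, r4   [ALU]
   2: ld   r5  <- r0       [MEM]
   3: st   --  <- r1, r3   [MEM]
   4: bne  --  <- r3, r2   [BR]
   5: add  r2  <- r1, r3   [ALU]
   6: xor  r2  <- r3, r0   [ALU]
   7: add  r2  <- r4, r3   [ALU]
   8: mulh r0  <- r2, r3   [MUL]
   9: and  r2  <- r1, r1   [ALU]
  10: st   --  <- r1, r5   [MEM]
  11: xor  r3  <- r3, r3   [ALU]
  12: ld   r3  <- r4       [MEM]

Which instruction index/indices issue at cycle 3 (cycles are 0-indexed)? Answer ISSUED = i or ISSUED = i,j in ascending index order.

  cy0 -> i0 (mulh) RAW r4
  cy1 -> i1+i2 (sll;ld) 2-wide
  cy2 -> i3 (st) no-port MEM/BR
  cy3 -> i4+i5 (bne;add) 2-wide
  cy4 -> i6 (xor) WAW r2
  cy5 -> i7 (add) RAW r2
  cy6 -> i8+i9 (mulh;and) 2-wide
  cy7 -> i10+i11 (st;xor) 2-wide
  cy8 -> i12 (ld) tail

ISSUED = 4,5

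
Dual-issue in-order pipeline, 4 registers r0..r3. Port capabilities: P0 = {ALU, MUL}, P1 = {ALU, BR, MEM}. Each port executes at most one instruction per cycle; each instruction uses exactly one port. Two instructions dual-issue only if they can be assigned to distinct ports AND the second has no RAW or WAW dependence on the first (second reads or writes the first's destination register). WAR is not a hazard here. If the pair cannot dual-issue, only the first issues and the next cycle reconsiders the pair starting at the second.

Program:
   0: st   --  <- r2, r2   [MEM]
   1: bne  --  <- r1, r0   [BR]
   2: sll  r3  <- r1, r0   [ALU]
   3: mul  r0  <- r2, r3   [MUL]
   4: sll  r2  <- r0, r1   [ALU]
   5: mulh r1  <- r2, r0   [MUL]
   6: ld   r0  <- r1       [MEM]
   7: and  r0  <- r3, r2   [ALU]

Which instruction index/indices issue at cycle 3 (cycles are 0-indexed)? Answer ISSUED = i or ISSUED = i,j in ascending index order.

ISSUED = 4

[0] i0  st  -- no-port MEM/BR
[1] i1,i2  bne sll  -- dual
[2] i3  mul  -- RAW r0
[3] i4  sll  -- RAW r2
[4] i5  mulh  -- RAW r1
[5] i6  ld  -- WAW r0
[6] i7  and  -- tail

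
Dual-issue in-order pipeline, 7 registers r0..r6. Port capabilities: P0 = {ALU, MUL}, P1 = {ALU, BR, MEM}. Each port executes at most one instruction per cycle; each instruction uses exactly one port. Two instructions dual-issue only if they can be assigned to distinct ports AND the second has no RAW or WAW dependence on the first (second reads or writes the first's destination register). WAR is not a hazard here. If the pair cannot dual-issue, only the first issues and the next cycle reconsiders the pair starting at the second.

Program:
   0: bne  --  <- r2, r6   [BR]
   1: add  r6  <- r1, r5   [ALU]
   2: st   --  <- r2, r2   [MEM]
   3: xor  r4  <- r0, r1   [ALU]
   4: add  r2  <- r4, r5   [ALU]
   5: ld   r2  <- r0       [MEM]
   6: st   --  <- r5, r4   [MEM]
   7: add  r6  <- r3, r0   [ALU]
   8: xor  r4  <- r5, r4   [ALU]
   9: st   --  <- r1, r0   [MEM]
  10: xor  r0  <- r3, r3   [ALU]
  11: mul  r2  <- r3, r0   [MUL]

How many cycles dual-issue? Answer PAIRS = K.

#0 head=0: bne.BR add.ALU i0/i1 2-wide
#1 head=2: st.MEM xor.ALU i2/i3 2-wide
#2 head=4: add.ALU i4 WAW r2
#3 head=5: ld.MEM i5 no-port MEM/MEM
#4 head=6: st.MEM add.ALU i6/i7 2-wide
#5 head=8: xor.ALU st.MEM i8/i9 2-wide
#6 head=10: xor.ALU i10 RAW r0
#7 head=11: mul.MUL i11 tail

PAIRS = 4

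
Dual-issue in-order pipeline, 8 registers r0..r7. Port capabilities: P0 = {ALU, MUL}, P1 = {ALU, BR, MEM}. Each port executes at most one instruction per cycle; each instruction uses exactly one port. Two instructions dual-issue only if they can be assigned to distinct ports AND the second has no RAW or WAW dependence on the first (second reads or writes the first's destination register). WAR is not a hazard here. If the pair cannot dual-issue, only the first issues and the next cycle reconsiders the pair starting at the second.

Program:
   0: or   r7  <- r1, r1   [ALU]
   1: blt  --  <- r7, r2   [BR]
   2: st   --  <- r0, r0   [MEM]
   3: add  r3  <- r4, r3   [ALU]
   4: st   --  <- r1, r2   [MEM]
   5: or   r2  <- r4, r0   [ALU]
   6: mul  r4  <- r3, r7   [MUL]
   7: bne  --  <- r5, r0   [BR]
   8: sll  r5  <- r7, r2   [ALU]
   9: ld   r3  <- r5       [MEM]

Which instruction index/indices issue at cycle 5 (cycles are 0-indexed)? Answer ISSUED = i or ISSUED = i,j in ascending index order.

c0: i0 or.ALU  RAW r7
c1: i1 blt.BR  no-port BR/MEM
c2: i2/i3 st.MEM+add.ALU  pair
c3: i4/i5 st.MEM+or.ALU  pair
c4: i6/i7 mul.MUL+bne.BR  pair
c5: i8 sll.ALU  RAW r5
c6: i9 ld.MEM  tail

ISSUED = 8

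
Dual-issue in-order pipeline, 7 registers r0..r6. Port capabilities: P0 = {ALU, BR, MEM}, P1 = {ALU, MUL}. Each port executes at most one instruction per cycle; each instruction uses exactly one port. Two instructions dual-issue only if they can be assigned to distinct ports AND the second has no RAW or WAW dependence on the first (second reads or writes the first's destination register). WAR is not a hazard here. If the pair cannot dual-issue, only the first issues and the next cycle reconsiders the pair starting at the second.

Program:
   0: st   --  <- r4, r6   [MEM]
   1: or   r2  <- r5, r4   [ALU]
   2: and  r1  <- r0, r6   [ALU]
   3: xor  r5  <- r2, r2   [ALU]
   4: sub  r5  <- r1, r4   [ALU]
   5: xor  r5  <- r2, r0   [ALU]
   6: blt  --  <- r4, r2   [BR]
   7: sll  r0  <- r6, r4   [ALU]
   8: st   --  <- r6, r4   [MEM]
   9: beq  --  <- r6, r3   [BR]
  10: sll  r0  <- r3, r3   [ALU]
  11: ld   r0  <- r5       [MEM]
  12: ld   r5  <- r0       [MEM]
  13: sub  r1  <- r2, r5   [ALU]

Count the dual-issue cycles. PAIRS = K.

0. st.MEM or.ALU @i0+i1  | pair
1. and.ALU xor.ALU @i2+i3  | pair
2. sub.ALU @i4  | WAW r5
3. xor.ALU blt.BR @i5+i6  | pair
4. sll.ALU st.MEM @i7+i8  | pair
5. beq.BR sll.ALU @i9+i10  | pair
6. ld.MEM @i11  | no-port MEM/MEM
7. ld.MEM @i12  | RAW r5
8. sub.ALU @i13  | tail

PAIRS = 5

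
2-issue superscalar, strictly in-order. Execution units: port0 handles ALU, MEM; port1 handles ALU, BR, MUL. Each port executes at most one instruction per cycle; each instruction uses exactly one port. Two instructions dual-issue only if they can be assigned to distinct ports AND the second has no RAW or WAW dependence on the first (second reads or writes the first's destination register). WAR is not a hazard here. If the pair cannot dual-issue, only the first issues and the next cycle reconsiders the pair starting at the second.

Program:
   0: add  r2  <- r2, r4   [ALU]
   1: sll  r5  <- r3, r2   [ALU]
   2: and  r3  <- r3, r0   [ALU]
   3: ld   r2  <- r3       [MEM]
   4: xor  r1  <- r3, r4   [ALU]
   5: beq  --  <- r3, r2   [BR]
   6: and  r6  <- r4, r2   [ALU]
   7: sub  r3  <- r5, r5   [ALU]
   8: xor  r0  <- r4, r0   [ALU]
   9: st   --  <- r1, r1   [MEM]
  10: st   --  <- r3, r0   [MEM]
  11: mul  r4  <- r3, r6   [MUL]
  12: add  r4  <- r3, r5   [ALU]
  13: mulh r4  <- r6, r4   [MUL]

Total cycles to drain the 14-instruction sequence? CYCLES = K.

CYCLES = 9

  cy0 -> i0 (add) RAW r2
  cy1 -> i1,i2 (sll+and) 2-wide
  cy2 -> i3,i4 (ld+xor) 2-wide
  cy3 -> i5,i6 (beq+and) 2-wide
  cy4 -> i7,i8 (sub+xor) 2-wide
  cy5 -> i9 (st) no-port MEM/MEM
  cy6 -> i10,i11 (st+mul) 2-wide
  cy7 -> i12 (add) RAW+WAW r4
  cy8 -> i13 (mulh) tail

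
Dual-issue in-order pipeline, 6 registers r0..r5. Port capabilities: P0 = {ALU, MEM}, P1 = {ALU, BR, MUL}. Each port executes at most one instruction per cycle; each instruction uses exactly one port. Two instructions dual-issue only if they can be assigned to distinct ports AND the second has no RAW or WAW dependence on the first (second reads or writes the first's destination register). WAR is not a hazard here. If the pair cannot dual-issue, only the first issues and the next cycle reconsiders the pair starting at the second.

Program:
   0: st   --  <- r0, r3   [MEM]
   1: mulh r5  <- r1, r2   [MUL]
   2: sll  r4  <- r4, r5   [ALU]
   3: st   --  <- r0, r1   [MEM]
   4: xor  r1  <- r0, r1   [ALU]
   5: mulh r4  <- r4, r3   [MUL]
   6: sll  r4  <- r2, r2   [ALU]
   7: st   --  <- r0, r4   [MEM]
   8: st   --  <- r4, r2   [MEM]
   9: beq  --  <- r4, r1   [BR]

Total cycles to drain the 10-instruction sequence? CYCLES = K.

  cy0 -> i0+i1 (st.MEM/mulh.MUL) dual
  cy1 -> i2+i3 (sll.ALU/st.MEM) dual
  cy2 -> i4+i5 (xor.ALU/mulh.MUL) dual
  cy3 -> i6 (sll.ALU) RAW r4
  cy4 -> i7 (st.MEM) no-port MEM/MEM
  cy5 -> i8+i9 (st.MEM/beq.BR) dual

CYCLES = 6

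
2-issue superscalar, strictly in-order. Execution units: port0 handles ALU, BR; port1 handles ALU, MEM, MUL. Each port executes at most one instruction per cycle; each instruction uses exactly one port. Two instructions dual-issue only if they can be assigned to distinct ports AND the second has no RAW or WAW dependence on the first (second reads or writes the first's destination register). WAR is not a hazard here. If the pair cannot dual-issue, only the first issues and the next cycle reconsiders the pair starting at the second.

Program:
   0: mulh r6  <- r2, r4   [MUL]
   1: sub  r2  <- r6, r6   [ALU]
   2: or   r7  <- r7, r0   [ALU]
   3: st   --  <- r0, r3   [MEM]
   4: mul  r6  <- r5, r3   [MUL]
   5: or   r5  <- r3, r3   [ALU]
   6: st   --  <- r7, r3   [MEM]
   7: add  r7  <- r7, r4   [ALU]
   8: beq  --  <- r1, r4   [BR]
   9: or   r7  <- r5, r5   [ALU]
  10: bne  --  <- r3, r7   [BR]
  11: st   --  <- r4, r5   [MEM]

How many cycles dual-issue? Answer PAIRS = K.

PAIRS = 5

0. mulh @i0  | RAW r6
1. sub/or @i1,i2  | pair
2. st @i3  | no-port MEM/MUL
3. mul/or @i4,i5  | pair
4. st/add @i6,i7  | pair
5. beq/or @i8,i9  | pair
6. bne/st @i10,i11  | pair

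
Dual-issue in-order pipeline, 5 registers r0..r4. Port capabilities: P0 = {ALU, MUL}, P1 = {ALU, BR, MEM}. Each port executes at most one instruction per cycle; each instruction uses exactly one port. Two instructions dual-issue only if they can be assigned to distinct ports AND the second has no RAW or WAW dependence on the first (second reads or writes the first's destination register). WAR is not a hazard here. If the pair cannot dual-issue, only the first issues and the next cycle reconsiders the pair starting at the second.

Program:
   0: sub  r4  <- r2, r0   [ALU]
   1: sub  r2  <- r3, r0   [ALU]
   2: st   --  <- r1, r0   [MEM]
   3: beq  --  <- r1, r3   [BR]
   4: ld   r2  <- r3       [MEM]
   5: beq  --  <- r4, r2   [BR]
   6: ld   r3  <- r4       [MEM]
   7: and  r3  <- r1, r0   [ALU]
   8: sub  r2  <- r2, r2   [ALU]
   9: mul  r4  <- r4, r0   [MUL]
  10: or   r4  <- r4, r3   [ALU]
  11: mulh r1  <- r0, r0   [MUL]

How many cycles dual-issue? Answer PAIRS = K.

PAIRS = 3

#0 head=0: sub;sub i0,i1 dual
#1 head=2: st i2 no-port MEM/BR
#2 head=3: beq i3 no-port BR/MEM
#3 head=4: ld i4 no-port MEM/BR
#4 head=5: beq i5 no-port BR/MEM
#5 head=6: ld i6 WAW r3
#6 head=7: and;sub i7,i8 dual
#7 head=9: mul i9 RAW+WAW r4
#8 head=10: or;mulh i10,i11 dual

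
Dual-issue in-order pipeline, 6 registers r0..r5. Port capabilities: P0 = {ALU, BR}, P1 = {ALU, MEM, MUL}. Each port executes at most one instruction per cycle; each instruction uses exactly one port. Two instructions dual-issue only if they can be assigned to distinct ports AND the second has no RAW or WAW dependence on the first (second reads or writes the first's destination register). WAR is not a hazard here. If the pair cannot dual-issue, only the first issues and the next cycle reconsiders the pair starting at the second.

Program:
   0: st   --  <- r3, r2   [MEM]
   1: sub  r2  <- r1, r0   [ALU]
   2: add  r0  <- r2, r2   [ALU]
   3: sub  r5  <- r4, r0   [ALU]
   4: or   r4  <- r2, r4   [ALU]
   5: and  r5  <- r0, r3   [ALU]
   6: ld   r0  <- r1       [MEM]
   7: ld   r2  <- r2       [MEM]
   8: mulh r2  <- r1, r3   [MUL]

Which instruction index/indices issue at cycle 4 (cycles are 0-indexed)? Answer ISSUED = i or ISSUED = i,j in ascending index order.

ISSUED = 7

t=0 i0&i1:st sub ; 2-wide
t=1 i2:add ; RAW r0
t=2 i3&i4:sub or ; 2-wide
t=3 i5&i6:and ld ; 2-wide
t=4 i7:ld ; no-port MEM/MUL
t=5 i8:mulh ; tail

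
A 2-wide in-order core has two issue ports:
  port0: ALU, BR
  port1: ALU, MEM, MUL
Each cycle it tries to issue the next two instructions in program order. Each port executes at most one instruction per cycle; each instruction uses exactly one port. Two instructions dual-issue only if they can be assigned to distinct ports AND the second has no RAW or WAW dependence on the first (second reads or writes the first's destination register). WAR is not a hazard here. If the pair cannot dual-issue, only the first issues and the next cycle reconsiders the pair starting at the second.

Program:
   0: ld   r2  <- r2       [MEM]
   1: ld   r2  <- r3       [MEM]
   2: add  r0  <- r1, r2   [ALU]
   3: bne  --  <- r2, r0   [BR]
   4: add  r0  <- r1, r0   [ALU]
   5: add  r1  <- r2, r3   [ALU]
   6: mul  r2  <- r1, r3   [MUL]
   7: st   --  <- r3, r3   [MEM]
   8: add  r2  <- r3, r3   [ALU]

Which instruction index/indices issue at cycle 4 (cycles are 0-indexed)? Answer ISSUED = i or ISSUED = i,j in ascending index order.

[0] i0  ld.MEM  -- no-port MEM/MEM
[1] i1  ld.MEM  -- RAW r2
[2] i2  add.ALU  -- RAW r0
[3] i3/i4  bne.BR+add.ALU  -- 2-wide
[4] i5  add.ALU  -- RAW r1
[5] i6  mul.MUL  -- no-port MUL/MEM
[6] i7/i8  st.MEM+add.ALU  -- 2-wide

ISSUED = 5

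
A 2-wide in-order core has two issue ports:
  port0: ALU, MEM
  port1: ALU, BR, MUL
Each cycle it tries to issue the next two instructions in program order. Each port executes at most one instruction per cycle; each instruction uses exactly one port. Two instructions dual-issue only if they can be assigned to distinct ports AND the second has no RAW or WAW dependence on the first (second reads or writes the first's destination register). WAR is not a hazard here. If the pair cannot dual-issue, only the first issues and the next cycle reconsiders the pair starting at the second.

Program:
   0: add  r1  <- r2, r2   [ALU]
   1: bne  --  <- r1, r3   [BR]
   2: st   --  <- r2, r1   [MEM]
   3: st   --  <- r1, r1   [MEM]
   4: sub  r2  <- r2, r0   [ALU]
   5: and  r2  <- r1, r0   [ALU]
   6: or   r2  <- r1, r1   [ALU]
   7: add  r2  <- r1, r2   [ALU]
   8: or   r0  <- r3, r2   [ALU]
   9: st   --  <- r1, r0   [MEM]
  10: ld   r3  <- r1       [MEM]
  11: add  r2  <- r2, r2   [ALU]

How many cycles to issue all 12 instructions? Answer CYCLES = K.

CYCLES = 9

0. add @i0  | RAW r1
1. bne;st @i1/i2  | pair
2. st;sub @i3/i4  | pair
3. and @i5  | WAW r2
4. or @i6  | RAW+WAW r2
5. add @i7  | RAW r2
6. or @i8  | RAW r0
7. st @i9  | no-port MEM/MEM
8. ld;add @i10/i11  | pair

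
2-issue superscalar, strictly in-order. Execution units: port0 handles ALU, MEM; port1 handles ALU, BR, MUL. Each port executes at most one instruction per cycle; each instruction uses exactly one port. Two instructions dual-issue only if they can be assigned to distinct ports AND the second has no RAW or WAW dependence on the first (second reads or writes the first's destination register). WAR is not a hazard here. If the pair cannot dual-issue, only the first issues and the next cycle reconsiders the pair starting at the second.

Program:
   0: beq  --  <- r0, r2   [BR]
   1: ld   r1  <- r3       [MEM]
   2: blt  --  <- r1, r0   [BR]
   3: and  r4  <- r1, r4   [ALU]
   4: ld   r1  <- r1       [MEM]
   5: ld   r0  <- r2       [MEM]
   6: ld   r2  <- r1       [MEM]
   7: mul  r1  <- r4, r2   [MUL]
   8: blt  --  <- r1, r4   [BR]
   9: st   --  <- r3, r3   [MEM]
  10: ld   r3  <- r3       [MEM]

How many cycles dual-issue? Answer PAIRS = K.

t=0 i0&i1:beq ld ; dual
t=1 i2&i3:blt and ; dual
t=2 i4:ld ; no-port MEM/MEM
t=3 i5:ld ; no-port MEM/MEM
t=4 i6:ld ; RAW r2
t=5 i7:mul ; no-port MUL/BR
t=6 i8&i9:blt st ; dual
t=7 i10:ld ; tail

PAIRS = 3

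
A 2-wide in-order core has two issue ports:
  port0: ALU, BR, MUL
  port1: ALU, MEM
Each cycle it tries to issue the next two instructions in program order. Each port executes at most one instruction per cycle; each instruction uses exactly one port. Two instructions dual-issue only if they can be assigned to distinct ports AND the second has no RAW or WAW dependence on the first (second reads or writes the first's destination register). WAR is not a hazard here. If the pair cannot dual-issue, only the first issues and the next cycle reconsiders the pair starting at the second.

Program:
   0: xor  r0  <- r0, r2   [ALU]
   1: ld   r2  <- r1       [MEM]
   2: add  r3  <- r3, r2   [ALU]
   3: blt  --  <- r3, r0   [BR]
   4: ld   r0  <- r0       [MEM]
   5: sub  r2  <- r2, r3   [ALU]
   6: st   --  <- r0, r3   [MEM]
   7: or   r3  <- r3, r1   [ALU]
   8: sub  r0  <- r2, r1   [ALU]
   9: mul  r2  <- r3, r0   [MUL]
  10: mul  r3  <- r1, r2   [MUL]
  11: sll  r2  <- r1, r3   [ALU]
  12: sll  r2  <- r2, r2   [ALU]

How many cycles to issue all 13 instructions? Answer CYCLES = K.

CYCLES = 9

0. xor/ld @i0+i1  | dual
1. add @i2  | RAW r3
2. blt/ld @i3+i4  | dual
3. sub/st @i5+i6  | dual
4. or/sub @i7+i8  | dual
5. mul @i9  | no-port MUL/MUL
6. mul @i10  | RAW r3
7. sll @i11  | RAW+WAW r2
8. sll @i12  | tail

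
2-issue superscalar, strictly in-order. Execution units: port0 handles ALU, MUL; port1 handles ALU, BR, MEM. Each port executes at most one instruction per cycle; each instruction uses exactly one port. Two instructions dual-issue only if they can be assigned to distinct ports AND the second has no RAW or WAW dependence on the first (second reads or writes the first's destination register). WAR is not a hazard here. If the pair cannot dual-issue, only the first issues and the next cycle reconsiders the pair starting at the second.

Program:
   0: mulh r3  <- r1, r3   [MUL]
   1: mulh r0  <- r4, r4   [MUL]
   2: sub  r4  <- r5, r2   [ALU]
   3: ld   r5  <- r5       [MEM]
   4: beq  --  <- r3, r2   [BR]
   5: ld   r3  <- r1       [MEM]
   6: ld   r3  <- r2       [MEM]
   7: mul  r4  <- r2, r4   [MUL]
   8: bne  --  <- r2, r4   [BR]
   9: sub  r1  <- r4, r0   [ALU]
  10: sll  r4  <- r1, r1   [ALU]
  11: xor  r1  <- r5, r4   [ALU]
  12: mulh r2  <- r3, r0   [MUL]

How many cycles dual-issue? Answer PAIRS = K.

PAIRS = 4

t=0 i0:mulh ; no-port MUL/MUL
t=1 i1/i2:mulh;sub ; 2-wide
t=2 i3:ld ; no-port MEM/BR
t=3 i4:beq ; no-port BR/MEM
t=4 i5:ld ; no-port MEM/MEM
t=5 i6/i7:ld;mul ; 2-wide
t=6 i8/i9:bne;sub ; 2-wide
t=7 i10:sll ; RAW r4
t=8 i11/i12:xor;mulh ; 2-wide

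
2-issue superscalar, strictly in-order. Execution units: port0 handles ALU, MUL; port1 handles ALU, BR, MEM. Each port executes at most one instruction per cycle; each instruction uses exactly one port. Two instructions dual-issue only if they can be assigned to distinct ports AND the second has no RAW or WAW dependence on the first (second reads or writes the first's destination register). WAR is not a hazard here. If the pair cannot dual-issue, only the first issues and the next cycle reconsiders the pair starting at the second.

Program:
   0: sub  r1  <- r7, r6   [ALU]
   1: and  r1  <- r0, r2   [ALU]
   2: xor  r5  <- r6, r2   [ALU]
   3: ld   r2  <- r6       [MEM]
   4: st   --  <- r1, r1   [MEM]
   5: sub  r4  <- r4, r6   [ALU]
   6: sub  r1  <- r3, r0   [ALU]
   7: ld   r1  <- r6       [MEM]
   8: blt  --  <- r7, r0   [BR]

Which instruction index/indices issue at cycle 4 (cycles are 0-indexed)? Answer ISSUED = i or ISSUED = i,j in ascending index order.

t=0 i0:sub ; WAW r1
t=1 i1,i2:and xor ; dual
t=2 i3:ld ; no-port MEM/MEM
t=3 i4,i5:st sub ; dual
t=4 i6:sub ; WAW r1
t=5 i7:ld ; no-port MEM/BR
t=6 i8:blt ; tail

ISSUED = 6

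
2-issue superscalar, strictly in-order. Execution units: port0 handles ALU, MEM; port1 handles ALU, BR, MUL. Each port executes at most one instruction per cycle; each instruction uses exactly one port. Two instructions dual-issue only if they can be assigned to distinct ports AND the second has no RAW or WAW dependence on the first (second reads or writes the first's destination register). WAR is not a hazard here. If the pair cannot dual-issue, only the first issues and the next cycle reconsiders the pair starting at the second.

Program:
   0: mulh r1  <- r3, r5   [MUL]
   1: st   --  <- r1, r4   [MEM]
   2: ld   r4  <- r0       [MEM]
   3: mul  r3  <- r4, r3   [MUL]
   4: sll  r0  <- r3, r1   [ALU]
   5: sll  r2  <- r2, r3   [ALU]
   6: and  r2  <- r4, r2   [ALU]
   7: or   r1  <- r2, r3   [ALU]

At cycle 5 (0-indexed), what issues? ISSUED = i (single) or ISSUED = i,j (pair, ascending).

ISSUED = 6

  cy0 -> i0 (mulh.MUL) RAW r1
  cy1 -> i1 (st.MEM) no-port MEM/MEM
  cy2 -> i2 (ld.MEM) RAW r4
  cy3 -> i3 (mul.MUL) RAW r3
  cy4 -> i4,i5 (sll.ALU sll.ALU) dual
  cy5 -> i6 (and.ALU) RAW r2
  cy6 -> i7 (or.ALU) tail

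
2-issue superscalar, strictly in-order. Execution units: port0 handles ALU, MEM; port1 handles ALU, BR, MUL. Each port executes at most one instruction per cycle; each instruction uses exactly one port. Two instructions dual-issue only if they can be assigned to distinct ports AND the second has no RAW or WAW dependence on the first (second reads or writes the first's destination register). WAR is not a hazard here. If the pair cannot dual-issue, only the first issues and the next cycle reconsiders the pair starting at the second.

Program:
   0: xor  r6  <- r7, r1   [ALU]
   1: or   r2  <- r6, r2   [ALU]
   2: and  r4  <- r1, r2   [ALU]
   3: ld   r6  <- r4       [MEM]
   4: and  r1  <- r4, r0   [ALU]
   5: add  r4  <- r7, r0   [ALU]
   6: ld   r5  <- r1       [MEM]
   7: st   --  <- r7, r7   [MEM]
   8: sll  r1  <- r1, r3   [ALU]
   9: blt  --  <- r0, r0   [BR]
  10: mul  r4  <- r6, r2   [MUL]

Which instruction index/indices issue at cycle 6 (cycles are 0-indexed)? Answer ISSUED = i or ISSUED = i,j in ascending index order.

c0: i0 xor  RAW r6
c1: i1 or  RAW r2
c2: i2 and  RAW r4
c3: i3+i4 ld/and  2-wide
c4: i5+i6 add/ld  2-wide
c5: i7+i8 st/sll  2-wide
c6: i9 blt  no-port BR/MUL
c7: i10 mul  tail

ISSUED = 9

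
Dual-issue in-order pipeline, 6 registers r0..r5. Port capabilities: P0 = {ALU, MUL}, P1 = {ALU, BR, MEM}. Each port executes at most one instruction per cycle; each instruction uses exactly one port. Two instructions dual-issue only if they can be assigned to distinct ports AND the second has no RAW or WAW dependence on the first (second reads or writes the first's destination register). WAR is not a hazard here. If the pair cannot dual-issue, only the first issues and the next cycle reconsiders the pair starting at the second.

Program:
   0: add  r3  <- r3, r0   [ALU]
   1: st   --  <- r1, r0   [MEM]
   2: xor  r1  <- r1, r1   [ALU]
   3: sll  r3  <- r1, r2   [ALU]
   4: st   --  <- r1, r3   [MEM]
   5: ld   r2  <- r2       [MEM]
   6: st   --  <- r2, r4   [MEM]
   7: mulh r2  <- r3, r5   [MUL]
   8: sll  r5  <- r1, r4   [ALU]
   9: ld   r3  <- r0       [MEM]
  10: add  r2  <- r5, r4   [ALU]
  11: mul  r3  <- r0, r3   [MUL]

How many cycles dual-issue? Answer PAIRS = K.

PAIRS = 4

t=0 i0+i1:add.ALU;st.MEM ; dual
t=1 i2:xor.ALU ; RAW r1
t=2 i3:sll.ALU ; RAW r3
t=3 i4:st.MEM ; no-port MEM/MEM
t=4 i5:ld.MEM ; no-port MEM/MEM
t=5 i6+i7:st.MEM;mulh.MUL ; dual
t=6 i8+i9:sll.ALU;ld.MEM ; dual
t=7 i10+i11:add.ALU;mul.MUL ; dual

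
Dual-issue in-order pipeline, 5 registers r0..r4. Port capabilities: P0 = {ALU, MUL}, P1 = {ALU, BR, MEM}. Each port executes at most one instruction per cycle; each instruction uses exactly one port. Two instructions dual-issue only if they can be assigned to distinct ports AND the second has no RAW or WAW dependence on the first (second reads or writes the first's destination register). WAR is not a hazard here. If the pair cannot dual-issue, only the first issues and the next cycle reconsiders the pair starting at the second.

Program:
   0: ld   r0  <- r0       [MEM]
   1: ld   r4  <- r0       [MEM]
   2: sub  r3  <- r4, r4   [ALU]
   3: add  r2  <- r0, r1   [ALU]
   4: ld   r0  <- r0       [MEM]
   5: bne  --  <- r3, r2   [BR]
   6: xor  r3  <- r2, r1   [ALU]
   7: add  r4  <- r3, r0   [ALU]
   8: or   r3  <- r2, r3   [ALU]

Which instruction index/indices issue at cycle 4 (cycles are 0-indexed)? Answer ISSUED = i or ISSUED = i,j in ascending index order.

ISSUED = 5,6

c0: i0 ld  no-port MEM/MEM
c1: i1 ld  RAW r4
c2: i2+i3 sub/add  2-wide
c3: i4 ld  no-port MEM/BR
c4: i5+i6 bne/xor  2-wide
c5: i7+i8 add/or  2-wide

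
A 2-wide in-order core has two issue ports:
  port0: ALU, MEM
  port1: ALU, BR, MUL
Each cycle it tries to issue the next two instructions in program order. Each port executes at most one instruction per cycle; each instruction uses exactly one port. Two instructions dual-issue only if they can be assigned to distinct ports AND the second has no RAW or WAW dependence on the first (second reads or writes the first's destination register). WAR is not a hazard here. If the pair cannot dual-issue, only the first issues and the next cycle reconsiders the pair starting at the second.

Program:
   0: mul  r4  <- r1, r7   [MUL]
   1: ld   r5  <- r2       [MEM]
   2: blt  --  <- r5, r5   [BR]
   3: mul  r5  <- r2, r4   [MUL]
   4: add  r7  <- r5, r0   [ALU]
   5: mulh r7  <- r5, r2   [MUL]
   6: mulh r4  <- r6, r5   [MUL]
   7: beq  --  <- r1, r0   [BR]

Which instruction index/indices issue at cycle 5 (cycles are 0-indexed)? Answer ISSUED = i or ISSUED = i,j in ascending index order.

ISSUED = 6

#0 head=0: mul/ld i0&i1 pair
#1 head=2: blt i2 no-port BR/MUL
#2 head=3: mul i3 RAW r5
#3 head=4: add i4 WAW r7
#4 head=5: mulh i5 no-port MUL/MUL
#5 head=6: mulh i6 no-port MUL/BR
#6 head=7: beq i7 tail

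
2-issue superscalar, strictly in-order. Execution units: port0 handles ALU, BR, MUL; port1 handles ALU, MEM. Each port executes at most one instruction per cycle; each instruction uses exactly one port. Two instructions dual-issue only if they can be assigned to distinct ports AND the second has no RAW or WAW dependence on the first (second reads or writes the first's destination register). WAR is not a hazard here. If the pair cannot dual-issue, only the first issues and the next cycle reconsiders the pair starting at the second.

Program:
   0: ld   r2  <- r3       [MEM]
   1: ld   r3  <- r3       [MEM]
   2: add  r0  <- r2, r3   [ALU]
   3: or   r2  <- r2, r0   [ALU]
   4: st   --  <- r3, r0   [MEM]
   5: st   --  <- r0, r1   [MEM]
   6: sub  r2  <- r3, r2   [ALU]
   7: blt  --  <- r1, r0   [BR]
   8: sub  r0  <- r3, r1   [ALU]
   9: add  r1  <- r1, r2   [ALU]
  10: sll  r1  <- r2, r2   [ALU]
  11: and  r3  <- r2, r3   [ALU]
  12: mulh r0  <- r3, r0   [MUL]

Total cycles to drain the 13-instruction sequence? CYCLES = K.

#0 head=0: ld i0 no-port MEM/MEM
#1 head=1: ld i1 RAW r3
#2 head=2: add i2 RAW r0
#3 head=3: or;st i3,i4 2-wide
#4 head=5: st;sub i5,i6 2-wide
#5 head=7: blt;sub i7,i8 2-wide
#6 head=9: add i9 WAW r1
#7 head=10: sll;and i10,i11 2-wide
#8 head=12: mulh i12 tail

CYCLES = 9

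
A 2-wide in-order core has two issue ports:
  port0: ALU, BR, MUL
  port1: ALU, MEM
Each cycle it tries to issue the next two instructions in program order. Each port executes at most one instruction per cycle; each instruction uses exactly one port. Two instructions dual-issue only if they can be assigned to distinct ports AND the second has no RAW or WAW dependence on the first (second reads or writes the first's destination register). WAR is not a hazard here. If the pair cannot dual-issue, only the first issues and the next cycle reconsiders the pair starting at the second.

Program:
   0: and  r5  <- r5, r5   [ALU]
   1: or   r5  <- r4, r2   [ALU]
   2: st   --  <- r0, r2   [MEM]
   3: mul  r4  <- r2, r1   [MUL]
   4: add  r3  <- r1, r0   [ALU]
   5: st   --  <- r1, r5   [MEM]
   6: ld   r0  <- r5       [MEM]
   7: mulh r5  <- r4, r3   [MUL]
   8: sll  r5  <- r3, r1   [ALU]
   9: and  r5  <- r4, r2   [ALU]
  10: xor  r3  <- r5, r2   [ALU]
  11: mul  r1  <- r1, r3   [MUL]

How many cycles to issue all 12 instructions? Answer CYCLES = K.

CYCLES = 9

#0 head=0: and i0 WAW r5
#1 head=1: or st i1+i2 dual
#2 head=3: mul add i3+i4 dual
#3 head=5: st i5 no-port MEM/MEM
#4 head=6: ld mulh i6+i7 dual
#5 head=8: sll i8 WAW r5
#6 head=9: and i9 RAW r5
#7 head=10: xor i10 RAW r3
#8 head=11: mul i11 tail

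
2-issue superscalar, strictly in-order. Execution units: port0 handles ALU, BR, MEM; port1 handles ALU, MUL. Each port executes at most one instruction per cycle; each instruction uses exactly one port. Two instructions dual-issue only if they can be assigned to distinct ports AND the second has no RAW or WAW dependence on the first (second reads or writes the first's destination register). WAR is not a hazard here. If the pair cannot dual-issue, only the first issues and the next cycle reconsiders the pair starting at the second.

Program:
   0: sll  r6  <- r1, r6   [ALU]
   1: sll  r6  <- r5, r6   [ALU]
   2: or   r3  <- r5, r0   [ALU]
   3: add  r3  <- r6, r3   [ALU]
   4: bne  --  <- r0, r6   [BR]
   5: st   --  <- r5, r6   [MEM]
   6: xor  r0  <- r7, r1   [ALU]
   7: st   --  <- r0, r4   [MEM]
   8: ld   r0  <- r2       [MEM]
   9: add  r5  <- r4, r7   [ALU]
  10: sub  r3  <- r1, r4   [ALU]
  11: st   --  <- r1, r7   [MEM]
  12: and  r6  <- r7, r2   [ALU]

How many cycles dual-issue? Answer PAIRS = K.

PAIRS = 5

[0] i0  sll  -- RAW+WAW r6
[1] i1+i2  sll;or  -- 2-wide
[2] i3+i4  add;bne  -- 2-wide
[3] i5+i6  st;xor  -- 2-wide
[4] i7  st  -- no-port MEM/MEM
[5] i8+i9  ld;add  -- 2-wide
[6] i10+i11  sub;st  -- 2-wide
[7] i12  and  -- tail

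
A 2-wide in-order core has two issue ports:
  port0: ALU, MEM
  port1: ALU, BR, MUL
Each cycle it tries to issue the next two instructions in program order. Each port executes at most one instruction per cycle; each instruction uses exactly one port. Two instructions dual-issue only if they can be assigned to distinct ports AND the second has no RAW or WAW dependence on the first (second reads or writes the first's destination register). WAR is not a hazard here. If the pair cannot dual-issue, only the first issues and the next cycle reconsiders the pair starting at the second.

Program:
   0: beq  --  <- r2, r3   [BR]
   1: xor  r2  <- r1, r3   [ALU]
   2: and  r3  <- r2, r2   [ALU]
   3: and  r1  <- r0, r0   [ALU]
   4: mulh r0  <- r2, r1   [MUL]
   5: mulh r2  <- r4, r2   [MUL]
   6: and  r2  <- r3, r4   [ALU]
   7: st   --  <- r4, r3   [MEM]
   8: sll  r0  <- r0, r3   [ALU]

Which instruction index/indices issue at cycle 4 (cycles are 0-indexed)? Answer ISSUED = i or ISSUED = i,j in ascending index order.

0. beq.BR xor.ALU @i0&i1  | dual
1. and.ALU and.ALU @i2&i3  | dual
2. mulh.MUL @i4  | no-port MUL/MUL
3. mulh.MUL @i5  | WAW r2
4. and.ALU st.MEM @i6&i7  | dual
5. sll.ALU @i8  | tail

ISSUED = 6,7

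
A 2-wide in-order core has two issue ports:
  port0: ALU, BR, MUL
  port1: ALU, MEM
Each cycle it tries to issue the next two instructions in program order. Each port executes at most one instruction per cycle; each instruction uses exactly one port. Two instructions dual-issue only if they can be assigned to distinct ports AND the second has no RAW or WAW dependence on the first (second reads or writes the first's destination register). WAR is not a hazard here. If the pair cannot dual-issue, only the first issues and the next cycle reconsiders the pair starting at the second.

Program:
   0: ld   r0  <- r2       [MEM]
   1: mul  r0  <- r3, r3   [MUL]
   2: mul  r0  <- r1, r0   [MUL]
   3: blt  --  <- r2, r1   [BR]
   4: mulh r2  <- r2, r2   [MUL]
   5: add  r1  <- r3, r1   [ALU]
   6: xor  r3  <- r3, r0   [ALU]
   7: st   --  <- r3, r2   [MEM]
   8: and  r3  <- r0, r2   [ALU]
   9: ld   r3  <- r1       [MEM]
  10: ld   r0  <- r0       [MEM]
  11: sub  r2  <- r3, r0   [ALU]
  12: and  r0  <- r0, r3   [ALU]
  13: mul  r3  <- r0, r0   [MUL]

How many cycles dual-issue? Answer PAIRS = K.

PAIRS = 3

[0] i0  ld.MEM  -- WAW r0
[1] i1  mul.MUL  -- no-port MUL/MUL
[2] i2  mul.MUL  -- no-port MUL/BR
[3] i3  blt.BR  -- no-port BR/MUL
[4] i4/i5  mulh.MUL add.ALU  -- 2-wide
[5] i6  xor.ALU  -- RAW r3
[6] i7/i8  st.MEM and.ALU  -- 2-wide
[7] i9  ld.MEM  -- no-port MEM/MEM
[8] i10  ld.MEM  -- RAW r0
[9] i11/i12  sub.ALU and.ALU  -- 2-wide
[10] i13  mul.MUL  -- tail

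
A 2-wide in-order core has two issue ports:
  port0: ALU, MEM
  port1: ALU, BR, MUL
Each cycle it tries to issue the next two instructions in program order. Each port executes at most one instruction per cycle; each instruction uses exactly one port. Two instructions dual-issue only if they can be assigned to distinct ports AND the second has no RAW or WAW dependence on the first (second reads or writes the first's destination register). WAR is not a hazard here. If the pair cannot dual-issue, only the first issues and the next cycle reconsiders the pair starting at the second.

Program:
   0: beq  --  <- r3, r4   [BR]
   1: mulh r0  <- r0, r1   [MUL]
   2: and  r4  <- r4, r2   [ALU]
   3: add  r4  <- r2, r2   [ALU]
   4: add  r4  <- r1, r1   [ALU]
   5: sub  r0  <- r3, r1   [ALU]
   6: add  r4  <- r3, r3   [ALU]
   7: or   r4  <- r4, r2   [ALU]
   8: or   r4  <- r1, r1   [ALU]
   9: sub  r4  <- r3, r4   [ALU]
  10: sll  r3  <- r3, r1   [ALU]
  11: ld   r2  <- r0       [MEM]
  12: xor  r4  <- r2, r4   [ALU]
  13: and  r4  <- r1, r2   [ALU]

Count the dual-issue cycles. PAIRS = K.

c0: i0 beq  no-port BR/MUL
c1: i1+i2 mulh/and  dual
c2: i3 add  WAW r4
c3: i4+i5 add/sub  dual
c4: i6 add  RAW+WAW r4
c5: i7 or  WAW r4
c6: i8 or  RAW+WAW r4
c7: i9+i10 sub/sll  dual
c8: i11 ld  RAW r2
c9: i12 xor  WAW r4
c10: i13 and  tail

PAIRS = 3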